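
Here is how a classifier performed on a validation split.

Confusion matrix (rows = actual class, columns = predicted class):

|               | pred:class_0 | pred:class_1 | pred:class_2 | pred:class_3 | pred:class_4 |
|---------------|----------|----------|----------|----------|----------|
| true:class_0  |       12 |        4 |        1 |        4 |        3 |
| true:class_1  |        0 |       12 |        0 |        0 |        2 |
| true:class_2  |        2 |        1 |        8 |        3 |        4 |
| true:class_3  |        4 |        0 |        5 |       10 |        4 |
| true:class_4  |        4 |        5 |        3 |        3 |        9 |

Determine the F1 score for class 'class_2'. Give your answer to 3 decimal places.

0.457

Take TP from the diagonal, FP from the rest of the 'class_2' prediction marginal, FN from the rest of the 'class_2' actual marginal.
F1 score = 2·TP/(2·TP+FP+FN).
class_2: TP=8, FP=1+0+5+3=9, FN=2+1+3+4=10 → 16/35 = 0.4571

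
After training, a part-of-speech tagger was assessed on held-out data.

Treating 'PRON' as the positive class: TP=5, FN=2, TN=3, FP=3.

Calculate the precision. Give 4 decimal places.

0.6250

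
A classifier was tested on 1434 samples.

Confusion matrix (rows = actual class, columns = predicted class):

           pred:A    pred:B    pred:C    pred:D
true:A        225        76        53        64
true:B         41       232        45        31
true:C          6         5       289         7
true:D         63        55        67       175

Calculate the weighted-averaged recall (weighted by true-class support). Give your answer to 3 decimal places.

Per-class recall (TP/(TP+FN)):
  A: TP=225, FN=76+53+64=193 → 225/418 = 0.5383
  B: TP=232, FN=41+45+31=117 → 232/349 = 0.6648
  C: TP=289, FN=6+5+7=18 → 289/307 = 0.9414
  D: TP=175, FN=63+55+67=185 → 175/360 = 0.4861
Weighted-recall = Σ (supportᵢ/N)·recallᵢ with N=1434: (418/1434)·0.5383 + (349/1434)·0.6648 + (307/1434)·0.9414 + (360/1434)·0.4861 = 0.642

0.642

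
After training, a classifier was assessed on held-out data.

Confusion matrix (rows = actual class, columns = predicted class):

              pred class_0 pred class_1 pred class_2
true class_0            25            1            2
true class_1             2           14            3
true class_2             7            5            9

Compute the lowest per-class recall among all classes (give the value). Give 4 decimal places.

0.4286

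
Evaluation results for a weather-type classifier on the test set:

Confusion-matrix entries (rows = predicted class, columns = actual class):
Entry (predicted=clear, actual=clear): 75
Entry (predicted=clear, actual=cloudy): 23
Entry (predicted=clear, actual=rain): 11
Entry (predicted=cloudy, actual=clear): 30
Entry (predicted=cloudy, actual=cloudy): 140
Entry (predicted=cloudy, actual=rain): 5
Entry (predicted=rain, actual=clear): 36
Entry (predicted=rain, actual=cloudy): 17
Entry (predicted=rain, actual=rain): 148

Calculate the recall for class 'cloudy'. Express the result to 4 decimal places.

0.7778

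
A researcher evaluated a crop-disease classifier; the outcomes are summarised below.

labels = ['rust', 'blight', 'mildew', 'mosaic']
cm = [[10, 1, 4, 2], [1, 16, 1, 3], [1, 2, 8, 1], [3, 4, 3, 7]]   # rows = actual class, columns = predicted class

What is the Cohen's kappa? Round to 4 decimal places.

Observed agreement pₒ = trace/N = 41/67 = 0.61194
Expected agreement pₑ = Σ (rowᵢ·colᵢ)/N² = (17·15 + 21·23 + 12·16 + 17·13)/67² = 0.25640
κ = (pₒ − pₑ)/(1 − pₑ) = (0.61194 − 0.25640)/(1 − 0.25640) = 0.4781

0.4781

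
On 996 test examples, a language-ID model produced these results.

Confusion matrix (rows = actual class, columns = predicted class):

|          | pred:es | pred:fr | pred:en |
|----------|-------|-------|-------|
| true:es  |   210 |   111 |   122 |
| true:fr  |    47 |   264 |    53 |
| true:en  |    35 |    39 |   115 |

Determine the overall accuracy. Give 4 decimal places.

0.5914

Accuracy = trace / total = (210+264+115=589) / 996 = 589/996 = 0.5914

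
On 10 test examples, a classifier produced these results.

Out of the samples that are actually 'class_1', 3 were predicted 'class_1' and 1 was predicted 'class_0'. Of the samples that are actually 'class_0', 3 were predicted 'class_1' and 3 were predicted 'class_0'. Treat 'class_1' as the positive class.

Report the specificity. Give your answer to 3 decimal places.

Specificity = TN/(TN+FP) = 3/(3+3) = 0.500

0.500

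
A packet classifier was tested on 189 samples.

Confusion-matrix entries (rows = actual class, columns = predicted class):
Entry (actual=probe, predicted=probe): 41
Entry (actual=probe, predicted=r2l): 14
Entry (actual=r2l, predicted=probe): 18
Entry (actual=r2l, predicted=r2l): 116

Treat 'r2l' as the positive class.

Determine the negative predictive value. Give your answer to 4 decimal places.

NPV = TN/(TN+FN) = 41/(41+18) = 0.6949

0.6949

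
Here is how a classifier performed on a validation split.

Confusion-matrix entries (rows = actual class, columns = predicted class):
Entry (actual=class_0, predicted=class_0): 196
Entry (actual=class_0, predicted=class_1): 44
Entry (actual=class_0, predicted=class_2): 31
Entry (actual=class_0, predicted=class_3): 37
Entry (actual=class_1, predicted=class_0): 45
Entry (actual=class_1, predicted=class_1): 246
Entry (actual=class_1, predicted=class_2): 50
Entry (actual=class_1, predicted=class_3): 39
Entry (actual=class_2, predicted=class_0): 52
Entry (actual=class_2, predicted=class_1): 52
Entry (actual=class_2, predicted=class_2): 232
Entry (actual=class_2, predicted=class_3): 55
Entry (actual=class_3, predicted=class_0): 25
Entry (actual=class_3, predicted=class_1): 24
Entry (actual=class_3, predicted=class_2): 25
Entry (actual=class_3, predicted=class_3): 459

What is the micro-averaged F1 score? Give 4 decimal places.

Micro-averaging pools counts across classes: ΣTP=1133, ΣFP=479, ΣFN=479.
Micro-F1 score = 2·TP/(2·TP+FP+FN) on pooled counts = 0.7029 (equals overall accuracy in single-label multiclass).

0.7029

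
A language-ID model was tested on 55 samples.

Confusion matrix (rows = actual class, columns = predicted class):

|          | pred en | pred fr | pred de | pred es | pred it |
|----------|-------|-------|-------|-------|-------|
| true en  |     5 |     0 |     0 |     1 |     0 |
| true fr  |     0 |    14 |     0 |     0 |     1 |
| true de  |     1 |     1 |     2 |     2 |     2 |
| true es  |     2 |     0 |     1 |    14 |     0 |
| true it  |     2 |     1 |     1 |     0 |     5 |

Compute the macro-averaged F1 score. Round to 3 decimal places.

0.655

Per-class F1 score (2·TP/(2·TP+FP+FN)):
  en: TP=5, FP=0+1+2+2=5, FN=0+0+1+0=1 → 10/16 = 0.6250
  fr: TP=14, FP=0+1+0+1=2, FN=0+0+0+1=1 → 28/31 = 0.9032
  de: TP=2, FP=0+0+1+1=2, FN=1+1+2+2=6 → 4/12 = 0.3333
  es: TP=14, FP=1+0+2+0=3, FN=2+0+1+0=3 → 28/34 = 0.8235
  it: TP=5, FP=0+1+2+0=3, FN=2+1+1+0=4 → 10/17 = 0.5882
Macro-F1 score = mean = (0.6250 + 0.9032 + 0.3333 + 0.8235 + 0.5882) / 5 = 0.655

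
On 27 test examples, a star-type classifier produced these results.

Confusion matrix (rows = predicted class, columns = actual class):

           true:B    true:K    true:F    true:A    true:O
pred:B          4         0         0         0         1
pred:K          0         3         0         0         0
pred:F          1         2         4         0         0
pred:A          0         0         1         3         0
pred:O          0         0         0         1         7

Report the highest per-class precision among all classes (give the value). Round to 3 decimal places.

Per-class precision (TP/(TP+FP)):
  B: TP=4, FP=0+0+0+1=1 → 4/5 = 0.8000
  K: TP=3, FP=0+0+0+0=0 → 3/3 = 1.0000
  F: TP=4, FP=1+2+0+0=3 → 4/7 = 0.5714
  A: TP=3, FP=0+0+1+0=1 → 3/4 = 0.7500
  O: TP=7, FP=0+0+0+1=1 → 7/8 = 0.8750
Highest is class 'K' with precision = 1.000.

1.000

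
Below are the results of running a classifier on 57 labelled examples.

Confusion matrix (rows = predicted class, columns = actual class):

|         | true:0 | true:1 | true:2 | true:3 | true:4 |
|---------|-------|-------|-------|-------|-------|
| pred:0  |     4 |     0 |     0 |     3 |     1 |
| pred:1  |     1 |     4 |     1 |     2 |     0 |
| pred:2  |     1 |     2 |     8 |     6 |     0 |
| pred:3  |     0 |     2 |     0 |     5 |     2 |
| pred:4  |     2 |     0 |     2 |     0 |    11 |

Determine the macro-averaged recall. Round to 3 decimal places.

0.565

Per-class recall (TP/(TP+FN)):
  0: TP=4, FN=1+1+0+2=4 → 4/8 = 0.5000
  1: TP=4, FN=0+2+2+0=4 → 4/8 = 0.5000
  2: TP=8, FN=0+1+0+2=3 → 8/11 = 0.7273
  3: TP=5, FN=3+2+6+0=11 → 5/16 = 0.3125
  4: TP=11, FN=1+0+0+2=3 → 11/14 = 0.7857
Macro-recall = mean = (0.5000 + 0.5000 + 0.7273 + 0.3125 + 0.7857) / 5 = 0.565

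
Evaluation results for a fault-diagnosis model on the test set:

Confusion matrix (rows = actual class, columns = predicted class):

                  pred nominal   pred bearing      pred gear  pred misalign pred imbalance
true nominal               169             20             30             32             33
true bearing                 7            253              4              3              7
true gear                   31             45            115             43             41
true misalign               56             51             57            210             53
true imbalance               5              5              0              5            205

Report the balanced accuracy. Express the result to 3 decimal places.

0.672

Balanced accuracy = mean of per-class recall.
  nominal: recall = 169/284 = 0.5951
  bearing: recall = 253/274 = 0.9234
  gear: recall = 115/275 = 0.4182
  misalign: recall = 210/427 = 0.4918
  imbalance: recall = 205/220 = 0.9318
Mean = (0.5951 + 0.9234 + 0.4182 + 0.4918 + 0.9318) / 5 = 0.672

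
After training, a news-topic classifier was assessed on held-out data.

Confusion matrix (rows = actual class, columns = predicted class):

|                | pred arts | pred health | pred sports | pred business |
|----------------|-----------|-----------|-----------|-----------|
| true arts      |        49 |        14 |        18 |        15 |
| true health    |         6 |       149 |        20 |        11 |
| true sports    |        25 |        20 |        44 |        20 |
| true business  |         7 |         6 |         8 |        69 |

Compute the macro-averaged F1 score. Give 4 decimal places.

0.6114

Per-class F1 score (2·TP/(2·TP+FP+FN)):
  arts: TP=49, FP=6+25+7=38, FN=14+18+15=47 → 98/183 = 0.53552
  health: TP=149, FP=14+20+6=40, FN=6+20+11=37 → 298/375 = 0.79467
  sports: TP=44, FP=18+20+8=46, FN=25+20+20=65 → 88/199 = 0.44221
  business: TP=69, FP=15+11+20=46, FN=7+6+8=21 → 138/205 = 0.67317
Macro-F1 score = mean = (0.53552 + 0.79467 + 0.44221 + 0.67317) / 4 = 0.6114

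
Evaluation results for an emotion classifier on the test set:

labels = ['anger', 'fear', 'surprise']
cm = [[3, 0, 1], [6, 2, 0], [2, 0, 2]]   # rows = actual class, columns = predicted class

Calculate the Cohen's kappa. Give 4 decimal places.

Observed agreement pₒ = trace/N = 7/16 = 0.43750
Expected agreement pₑ = Σ (rowᵢ·colᵢ)/N² = (4·11 + 8·2 + 4·3)/16² = 0.28125
κ = (pₒ − pₑ)/(1 − pₑ) = (0.43750 − 0.28125)/(1 − 0.28125) = 0.2174

0.2174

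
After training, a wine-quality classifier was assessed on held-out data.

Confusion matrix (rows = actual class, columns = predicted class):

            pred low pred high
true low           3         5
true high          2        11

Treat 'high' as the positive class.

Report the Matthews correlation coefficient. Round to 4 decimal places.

MCC = (TP·TN − FP·FN) / √((TP+FP)(TP+FN)(TN+FP)(TN+FN))
Numerator = 11·3 − 5·2 = 23
Denominator = √(16·13·8·5) = √8320 = 91.2140
MCC = 23 / 91.2140 = 0.2522

0.2522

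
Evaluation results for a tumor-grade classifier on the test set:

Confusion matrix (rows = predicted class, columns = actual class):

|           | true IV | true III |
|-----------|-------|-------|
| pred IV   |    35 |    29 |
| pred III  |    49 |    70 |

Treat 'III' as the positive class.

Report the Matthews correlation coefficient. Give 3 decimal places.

0.129

MCC = (TP·TN − FP·FN) / √((TP+FP)(TP+FN)(TN+FP)(TN+FN))
Numerator = 70·35 − 49·29 = 1029
Denominator = √(119·99·84·64) = √63334656 = 7958.3074
MCC = 1029 / 7958.3074 = 0.129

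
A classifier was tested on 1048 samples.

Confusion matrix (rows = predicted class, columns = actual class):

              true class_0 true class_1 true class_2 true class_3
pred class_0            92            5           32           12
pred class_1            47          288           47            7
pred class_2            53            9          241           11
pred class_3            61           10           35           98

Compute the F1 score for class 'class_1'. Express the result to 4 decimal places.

Take TP from the diagonal, FP from the rest of the 'class_1' prediction marginal, FN from the rest of the 'class_1' actual marginal.
F1 score = 2·TP/(2·TP+FP+FN).
class_1: TP=288, FP=47+47+7=101, FN=5+9+10=24 → 576/701 = 0.82168

0.8217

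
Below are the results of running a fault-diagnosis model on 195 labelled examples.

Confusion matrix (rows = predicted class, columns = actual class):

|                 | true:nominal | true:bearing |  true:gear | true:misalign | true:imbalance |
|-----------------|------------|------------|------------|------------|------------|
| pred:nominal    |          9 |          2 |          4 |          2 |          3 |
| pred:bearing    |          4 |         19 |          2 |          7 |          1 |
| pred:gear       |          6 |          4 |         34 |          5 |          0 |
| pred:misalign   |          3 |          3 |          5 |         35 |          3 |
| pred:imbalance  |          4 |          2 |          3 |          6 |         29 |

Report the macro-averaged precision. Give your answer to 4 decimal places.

Per-class precision (TP/(TP+FP)):
  nominal: TP=9, FP=2+4+2+3=11 → 9/20 = 0.45000
  bearing: TP=19, FP=4+2+7+1=14 → 19/33 = 0.57576
  gear: TP=34, FP=6+4+5+0=15 → 34/49 = 0.69388
  misalign: TP=35, FP=3+3+5+3=14 → 35/49 = 0.71429
  imbalance: TP=29, FP=4+2+3+6=15 → 29/44 = 0.65909
Macro-precision = mean = (0.45000 + 0.57576 + 0.69388 + 0.71429 + 0.65909) / 5 = 0.6186

0.6186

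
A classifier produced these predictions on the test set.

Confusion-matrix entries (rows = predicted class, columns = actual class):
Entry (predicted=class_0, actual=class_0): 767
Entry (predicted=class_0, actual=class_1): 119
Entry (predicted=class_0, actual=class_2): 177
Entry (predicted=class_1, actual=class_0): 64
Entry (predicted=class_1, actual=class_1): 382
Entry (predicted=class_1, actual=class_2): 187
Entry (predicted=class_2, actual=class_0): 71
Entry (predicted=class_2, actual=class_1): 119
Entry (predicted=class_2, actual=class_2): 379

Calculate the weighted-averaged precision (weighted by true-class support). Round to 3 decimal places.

Per-class precision (TP/(TP+FP)):
  class_0: TP=767, FP=119+177=296 → 767/1063 = 0.7215
  class_1: TP=382, FP=64+187=251 → 382/633 = 0.6035
  class_2: TP=379, FP=71+119=190 → 379/569 = 0.6661
Weighted-precision = Σ (supportᵢ/N)·precisionᵢ with N=2265: (902/2265)·0.7215 + (620/2265)·0.6035 + (743/2265)·0.6661 = 0.671

0.671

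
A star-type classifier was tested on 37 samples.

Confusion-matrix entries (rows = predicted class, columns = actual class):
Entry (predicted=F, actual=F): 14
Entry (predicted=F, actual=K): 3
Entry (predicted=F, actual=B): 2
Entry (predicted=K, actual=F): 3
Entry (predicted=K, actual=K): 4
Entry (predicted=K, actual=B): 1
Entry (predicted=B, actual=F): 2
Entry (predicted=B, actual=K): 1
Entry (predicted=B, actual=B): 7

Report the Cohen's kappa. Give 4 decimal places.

Observed agreement pₒ = trace/N = 25/37 = 0.67568
Expected agreement pₑ = Σ (rowᵢ·colᵢ)/N² = (19·19 + 8·8 + 10·10)/37² = 0.38349
κ = (pₒ − pₑ)/(1 − pₑ) = (0.67568 − 0.38349)/(1 − 0.38349) = 0.4739

0.4739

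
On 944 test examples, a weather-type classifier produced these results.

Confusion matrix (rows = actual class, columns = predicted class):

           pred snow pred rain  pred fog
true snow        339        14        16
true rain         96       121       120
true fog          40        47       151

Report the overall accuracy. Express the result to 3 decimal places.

0.647

Accuracy = trace / total = (339+121+151=611) / 944 = 611/944 = 0.647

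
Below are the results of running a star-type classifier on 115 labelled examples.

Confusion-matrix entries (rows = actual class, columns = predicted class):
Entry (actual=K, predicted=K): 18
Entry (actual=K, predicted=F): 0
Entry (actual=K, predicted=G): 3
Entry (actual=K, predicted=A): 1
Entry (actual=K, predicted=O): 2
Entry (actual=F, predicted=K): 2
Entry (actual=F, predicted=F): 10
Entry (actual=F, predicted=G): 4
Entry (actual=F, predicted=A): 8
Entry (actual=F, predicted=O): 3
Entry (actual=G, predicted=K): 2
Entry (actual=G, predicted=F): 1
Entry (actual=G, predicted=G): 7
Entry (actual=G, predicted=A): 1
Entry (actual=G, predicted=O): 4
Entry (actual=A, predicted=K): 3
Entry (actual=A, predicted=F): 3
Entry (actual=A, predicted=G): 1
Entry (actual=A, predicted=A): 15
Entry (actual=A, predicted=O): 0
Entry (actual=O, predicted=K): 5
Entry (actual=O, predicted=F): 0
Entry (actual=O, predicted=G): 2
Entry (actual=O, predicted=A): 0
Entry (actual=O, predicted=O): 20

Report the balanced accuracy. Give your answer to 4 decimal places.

Balanced accuracy = mean of per-class recall.
  K: recall = 18/24 = 0.75000
  F: recall = 10/27 = 0.37037
  G: recall = 7/15 = 0.46667
  A: recall = 15/22 = 0.68182
  O: recall = 20/27 = 0.74074
Mean = (0.75000 + 0.37037 + 0.46667 + 0.68182 + 0.74074) / 5 = 0.6019

0.6019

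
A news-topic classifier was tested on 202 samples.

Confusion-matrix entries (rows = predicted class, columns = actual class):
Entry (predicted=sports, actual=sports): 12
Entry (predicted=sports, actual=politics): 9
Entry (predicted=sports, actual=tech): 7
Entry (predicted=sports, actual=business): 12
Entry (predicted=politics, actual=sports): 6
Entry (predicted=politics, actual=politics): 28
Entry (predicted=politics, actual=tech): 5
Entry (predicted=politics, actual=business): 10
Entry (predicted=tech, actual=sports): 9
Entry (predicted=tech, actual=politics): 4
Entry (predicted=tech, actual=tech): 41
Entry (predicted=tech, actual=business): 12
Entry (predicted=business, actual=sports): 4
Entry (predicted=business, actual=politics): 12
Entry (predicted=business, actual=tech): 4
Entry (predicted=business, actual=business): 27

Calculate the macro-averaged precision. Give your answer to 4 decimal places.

Per-class precision (TP/(TP+FP)):
  sports: TP=12, FP=9+7+12=28 → 12/40 = 0.30000
  politics: TP=28, FP=6+5+10=21 → 28/49 = 0.57143
  tech: TP=41, FP=9+4+12=25 → 41/66 = 0.62121
  business: TP=27, FP=4+12+4=20 → 27/47 = 0.57447
Macro-precision = mean = (0.30000 + 0.57143 + 0.62121 + 0.57447) / 4 = 0.5168

0.5168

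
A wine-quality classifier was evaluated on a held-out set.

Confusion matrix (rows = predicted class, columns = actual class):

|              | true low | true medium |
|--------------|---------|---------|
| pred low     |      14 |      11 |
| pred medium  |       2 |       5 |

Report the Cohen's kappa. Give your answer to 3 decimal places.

Observed agreement pₒ = trace/N = 19/32 = 0.5938
Expected agreement pₑ = Σ (rowᵢ·colᵢ)/N² = (16·25 + 16·7)/32² = 0.5000
κ = (pₒ − pₑ)/(1 − pₑ) = (0.5938 − 0.5000)/(1 − 0.5000) = 0.188

0.188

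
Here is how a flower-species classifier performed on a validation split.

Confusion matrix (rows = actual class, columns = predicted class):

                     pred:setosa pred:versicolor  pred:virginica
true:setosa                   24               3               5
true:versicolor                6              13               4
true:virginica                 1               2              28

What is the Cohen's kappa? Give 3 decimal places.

Observed agreement pₒ = trace/N = 65/86 = 0.7558
Expected agreement pₑ = Σ (rowᵢ·colᵢ)/N² = (32·31 + 23·18 + 31·37)/86² = 0.3452
κ = (pₒ − pₑ)/(1 − pₑ) = (0.7558 − 0.3452)/(1 − 0.3452) = 0.627

0.627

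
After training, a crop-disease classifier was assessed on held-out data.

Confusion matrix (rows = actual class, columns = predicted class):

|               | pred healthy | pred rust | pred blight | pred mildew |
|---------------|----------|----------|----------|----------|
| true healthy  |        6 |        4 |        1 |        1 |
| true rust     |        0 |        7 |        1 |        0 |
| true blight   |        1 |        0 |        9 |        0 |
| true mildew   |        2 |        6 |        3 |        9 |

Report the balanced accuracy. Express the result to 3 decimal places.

Balanced accuracy = mean of per-class recall.
  healthy: recall = 6/12 = 0.5000
  rust: recall = 7/8 = 0.8750
  blight: recall = 9/10 = 0.9000
  mildew: recall = 9/20 = 0.4500
Mean = (0.5000 + 0.8750 + 0.9000 + 0.4500) / 4 = 0.681

0.681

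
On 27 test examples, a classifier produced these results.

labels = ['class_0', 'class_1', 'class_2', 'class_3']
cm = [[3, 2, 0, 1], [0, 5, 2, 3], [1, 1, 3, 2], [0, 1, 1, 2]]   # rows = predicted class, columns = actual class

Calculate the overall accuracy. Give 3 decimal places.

0.481

Accuracy = trace / total = (3+5+3+2=13) / 27 = 13/27 = 0.481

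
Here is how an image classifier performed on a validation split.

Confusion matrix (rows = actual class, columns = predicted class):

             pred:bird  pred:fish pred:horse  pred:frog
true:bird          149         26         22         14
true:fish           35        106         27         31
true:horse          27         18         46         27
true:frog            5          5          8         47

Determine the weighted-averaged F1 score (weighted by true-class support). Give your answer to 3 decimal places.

Per-class F1 score (2·TP/(2·TP+FP+FN)):
  bird: TP=149, FP=35+27+5=67, FN=26+22+14=62 → 298/427 = 0.6979
  fish: TP=106, FP=26+18+5=49, FN=35+27+31=93 → 212/354 = 0.5989
  horse: TP=46, FP=22+27+8=57, FN=27+18+27=72 → 92/221 = 0.4163
  frog: TP=47, FP=14+31+27=72, FN=5+5+8=18 → 94/184 = 0.5109
Weighted-F1 score = Σ (supportᵢ/N)·F1 scoreᵢ with N=593: (211/593)·0.6979 + (199/593)·0.5989 + (118/593)·0.4163 + (65/593)·0.5109 = 0.588

0.588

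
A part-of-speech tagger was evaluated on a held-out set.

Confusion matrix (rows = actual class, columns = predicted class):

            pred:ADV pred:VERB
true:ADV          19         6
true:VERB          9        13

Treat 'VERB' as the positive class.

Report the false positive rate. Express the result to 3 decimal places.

0.240

FPR = FP/(FP+TN) = 6/(6+19) = 0.240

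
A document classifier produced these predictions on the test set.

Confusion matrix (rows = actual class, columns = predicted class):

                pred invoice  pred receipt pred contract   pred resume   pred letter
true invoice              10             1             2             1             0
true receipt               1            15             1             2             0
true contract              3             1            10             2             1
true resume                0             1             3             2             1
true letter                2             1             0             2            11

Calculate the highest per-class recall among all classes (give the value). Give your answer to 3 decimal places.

0.789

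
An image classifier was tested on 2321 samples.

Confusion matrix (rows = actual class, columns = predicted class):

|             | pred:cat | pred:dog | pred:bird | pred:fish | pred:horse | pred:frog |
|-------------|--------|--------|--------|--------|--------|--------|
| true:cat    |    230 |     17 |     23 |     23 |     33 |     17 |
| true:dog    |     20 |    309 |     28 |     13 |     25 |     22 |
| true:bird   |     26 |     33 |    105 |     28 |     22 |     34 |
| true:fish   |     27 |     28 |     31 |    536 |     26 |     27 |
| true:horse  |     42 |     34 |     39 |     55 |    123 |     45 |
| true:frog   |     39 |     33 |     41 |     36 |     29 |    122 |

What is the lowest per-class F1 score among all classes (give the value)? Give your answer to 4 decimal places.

0.4078

Per-class F1 score (2·TP/(2·TP+FP+FN)):
  cat: TP=230, FP=20+26+27+42+39=154, FN=17+23+23+33+17=113 → 460/727 = 0.63274
  dog: TP=309, FP=17+33+28+34+33=145, FN=20+28+13+25+22=108 → 618/871 = 0.70953
  bird: TP=105, FP=23+28+31+39+41=162, FN=26+33+28+22+34=143 → 210/515 = 0.40777
  fish: TP=536, FP=23+13+28+55+36=155, FN=27+28+31+26+27=139 → 1072/1366 = 0.78477
  horse: TP=123, FP=33+25+22+26+29=135, FN=42+34+39+55+45=215 → 246/596 = 0.41275
  frog: TP=122, FP=17+22+34+27+45=145, FN=39+33+41+36+29=178 → 244/567 = 0.43034
Lowest is class 'bird' with F1 score = 0.4078.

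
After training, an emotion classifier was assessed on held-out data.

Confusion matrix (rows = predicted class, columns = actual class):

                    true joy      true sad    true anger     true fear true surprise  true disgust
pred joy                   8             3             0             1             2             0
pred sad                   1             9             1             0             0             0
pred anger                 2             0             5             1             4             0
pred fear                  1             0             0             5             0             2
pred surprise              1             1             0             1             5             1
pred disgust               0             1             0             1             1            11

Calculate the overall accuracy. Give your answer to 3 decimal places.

0.632

Accuracy = trace / total = (8+9+5+5+5+11=43) / 68 = 43/68 = 0.632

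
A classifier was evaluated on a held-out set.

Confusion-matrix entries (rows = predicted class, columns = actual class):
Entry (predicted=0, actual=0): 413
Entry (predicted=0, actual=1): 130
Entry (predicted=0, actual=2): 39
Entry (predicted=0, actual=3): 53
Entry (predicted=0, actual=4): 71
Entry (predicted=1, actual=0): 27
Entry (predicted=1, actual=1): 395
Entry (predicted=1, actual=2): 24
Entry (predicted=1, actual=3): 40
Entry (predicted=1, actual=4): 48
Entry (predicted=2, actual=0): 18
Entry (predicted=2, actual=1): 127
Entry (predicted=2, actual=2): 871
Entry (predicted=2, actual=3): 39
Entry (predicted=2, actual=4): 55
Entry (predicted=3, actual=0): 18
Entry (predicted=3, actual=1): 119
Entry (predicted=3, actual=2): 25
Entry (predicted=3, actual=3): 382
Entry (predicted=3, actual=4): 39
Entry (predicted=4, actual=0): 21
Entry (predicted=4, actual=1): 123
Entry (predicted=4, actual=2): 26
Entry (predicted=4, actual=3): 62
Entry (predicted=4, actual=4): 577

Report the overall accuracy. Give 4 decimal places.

Accuracy = trace / total = (413+395+871+382+577=2638) / 3742 = 2638/3742 = 0.7050

0.7050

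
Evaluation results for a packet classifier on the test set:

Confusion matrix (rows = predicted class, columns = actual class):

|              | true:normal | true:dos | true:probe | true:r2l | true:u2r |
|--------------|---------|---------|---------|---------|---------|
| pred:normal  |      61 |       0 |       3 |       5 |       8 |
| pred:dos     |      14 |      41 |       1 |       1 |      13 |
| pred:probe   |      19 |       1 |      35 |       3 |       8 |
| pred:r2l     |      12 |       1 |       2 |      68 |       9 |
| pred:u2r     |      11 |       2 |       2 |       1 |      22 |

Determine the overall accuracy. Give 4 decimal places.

0.6618

Accuracy = trace / total = (61+41+35+68+22=227) / 343 = 227/343 = 0.6618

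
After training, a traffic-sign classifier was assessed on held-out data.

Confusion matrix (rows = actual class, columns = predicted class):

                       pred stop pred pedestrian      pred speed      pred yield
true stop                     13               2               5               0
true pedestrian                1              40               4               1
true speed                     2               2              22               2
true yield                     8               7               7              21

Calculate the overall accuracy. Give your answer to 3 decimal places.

Accuracy = trace / total = (13+40+22+21=96) / 137 = 96/137 = 0.701

0.701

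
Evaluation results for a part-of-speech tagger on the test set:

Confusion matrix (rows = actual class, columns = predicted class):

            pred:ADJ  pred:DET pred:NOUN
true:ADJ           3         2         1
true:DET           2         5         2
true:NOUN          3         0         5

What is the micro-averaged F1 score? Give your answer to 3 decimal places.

0.565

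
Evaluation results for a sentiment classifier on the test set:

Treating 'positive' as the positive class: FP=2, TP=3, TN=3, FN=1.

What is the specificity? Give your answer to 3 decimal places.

0.600

Specificity = TN/(TN+FP) = 3/(3+2) = 0.600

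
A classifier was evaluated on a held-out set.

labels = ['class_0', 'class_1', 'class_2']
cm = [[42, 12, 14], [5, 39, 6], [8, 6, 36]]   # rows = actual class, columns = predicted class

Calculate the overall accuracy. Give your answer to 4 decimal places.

Accuracy = trace / total = (42+39+36=117) / 168 = 117/168 = 0.6964

0.6964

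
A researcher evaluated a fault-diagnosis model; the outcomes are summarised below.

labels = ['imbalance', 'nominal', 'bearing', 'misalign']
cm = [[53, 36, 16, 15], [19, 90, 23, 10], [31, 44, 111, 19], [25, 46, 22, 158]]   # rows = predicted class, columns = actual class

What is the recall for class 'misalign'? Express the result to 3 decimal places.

recall = TP/(TP+FN).
misalign: TP=158, FN=15+10+19=44 → 158/202 = 0.7822

0.782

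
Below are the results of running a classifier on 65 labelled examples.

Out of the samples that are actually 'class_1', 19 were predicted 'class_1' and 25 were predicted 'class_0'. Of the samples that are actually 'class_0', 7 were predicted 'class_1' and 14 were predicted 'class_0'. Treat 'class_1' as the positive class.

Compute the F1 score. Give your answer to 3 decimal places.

0.543

Precision = TP/(TP+FP) = 19/26 = 0.7308
Recall = TP/(TP+FN) = 19/44 = 0.4318
F1 = 2·TP/(2·TP+FP+FN) = 38/70 = 0.543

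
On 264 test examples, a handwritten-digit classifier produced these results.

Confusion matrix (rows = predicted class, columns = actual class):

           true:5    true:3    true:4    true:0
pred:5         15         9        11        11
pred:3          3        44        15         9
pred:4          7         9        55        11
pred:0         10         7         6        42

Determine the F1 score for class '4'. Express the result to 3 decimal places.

One-vs-rest for '4': TP = diagonal; FP = other classes predicted '4'; FN = '4' predicted as other.
F1 score = 2·TP/(2·TP+FP+FN).
4: TP=55, FP=7+9+11=27, FN=11+15+6=32 → 110/169 = 0.6509

0.651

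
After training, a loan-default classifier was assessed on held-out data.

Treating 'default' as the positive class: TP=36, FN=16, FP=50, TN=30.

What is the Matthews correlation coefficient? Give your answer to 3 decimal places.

0.069

MCC = (TP·TN − FP·FN) / √((TP+FP)(TP+FN)(TN+FP)(TN+FN))
Numerator = 36·30 − 50·16 = 280
Denominator = √(86·52·80·46) = √16456960 = 4056.7179
MCC = 280 / 4056.7179 = 0.069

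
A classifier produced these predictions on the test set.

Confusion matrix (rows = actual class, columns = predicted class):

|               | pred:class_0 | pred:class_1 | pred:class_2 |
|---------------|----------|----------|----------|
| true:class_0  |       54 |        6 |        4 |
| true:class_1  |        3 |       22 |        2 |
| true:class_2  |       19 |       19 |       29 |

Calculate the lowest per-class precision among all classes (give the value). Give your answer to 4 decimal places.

0.4681

Per-class precision (TP/(TP+FP)):
  class_0: TP=54, FP=3+19=22 → 54/76 = 0.71053
  class_1: TP=22, FP=6+19=25 → 22/47 = 0.46809
  class_2: TP=29, FP=4+2=6 → 29/35 = 0.82857
Lowest is class 'class_1' with precision = 0.4681.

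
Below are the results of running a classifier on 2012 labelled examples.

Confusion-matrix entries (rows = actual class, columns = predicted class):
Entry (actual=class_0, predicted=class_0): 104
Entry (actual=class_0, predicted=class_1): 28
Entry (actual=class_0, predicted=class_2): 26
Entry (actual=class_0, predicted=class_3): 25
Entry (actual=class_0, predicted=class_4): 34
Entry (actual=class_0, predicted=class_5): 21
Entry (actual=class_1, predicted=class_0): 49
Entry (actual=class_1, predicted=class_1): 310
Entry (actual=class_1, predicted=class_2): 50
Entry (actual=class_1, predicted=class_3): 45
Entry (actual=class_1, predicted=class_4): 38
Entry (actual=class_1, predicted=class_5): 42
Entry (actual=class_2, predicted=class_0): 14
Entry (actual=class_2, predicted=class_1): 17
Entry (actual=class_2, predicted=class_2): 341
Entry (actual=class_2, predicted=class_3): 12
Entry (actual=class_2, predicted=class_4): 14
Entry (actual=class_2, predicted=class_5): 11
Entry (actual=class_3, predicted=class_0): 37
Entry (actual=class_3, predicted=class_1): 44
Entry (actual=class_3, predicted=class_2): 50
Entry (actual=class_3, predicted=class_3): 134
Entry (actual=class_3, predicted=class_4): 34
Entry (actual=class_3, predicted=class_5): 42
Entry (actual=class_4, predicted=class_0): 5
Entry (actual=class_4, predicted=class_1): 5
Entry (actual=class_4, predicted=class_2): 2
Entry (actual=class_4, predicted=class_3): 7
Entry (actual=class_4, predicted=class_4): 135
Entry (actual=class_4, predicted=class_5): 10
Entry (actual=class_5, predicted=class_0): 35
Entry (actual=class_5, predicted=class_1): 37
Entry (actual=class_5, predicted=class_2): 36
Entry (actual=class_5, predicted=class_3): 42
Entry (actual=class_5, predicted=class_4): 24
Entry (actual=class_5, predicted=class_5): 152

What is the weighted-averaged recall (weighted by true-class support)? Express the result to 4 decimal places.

0.5845

Per-class recall (TP/(TP+FN)):
  class_0: TP=104, FN=28+26+25+34+21=134 → 104/238 = 0.43697
  class_1: TP=310, FN=49+50+45+38+42=224 → 310/534 = 0.58052
  class_2: TP=341, FN=14+17+12+14+11=68 → 341/409 = 0.83374
  class_3: TP=134, FN=37+44+50+34+42=207 → 134/341 = 0.39296
  class_4: TP=135, FN=5+5+2+7+10=29 → 135/164 = 0.82317
  class_5: TP=152, FN=35+37+36+42+24=174 → 152/326 = 0.46626
Weighted-recall = Σ (supportᵢ/N)·recallᵢ with N=2012: (238/2012)·0.43697 + (534/2012)·0.58052 + (409/2012)·0.83374 + (341/2012)·0.39296 + (164/2012)·0.82317 + (326/2012)·0.46626 = 0.5845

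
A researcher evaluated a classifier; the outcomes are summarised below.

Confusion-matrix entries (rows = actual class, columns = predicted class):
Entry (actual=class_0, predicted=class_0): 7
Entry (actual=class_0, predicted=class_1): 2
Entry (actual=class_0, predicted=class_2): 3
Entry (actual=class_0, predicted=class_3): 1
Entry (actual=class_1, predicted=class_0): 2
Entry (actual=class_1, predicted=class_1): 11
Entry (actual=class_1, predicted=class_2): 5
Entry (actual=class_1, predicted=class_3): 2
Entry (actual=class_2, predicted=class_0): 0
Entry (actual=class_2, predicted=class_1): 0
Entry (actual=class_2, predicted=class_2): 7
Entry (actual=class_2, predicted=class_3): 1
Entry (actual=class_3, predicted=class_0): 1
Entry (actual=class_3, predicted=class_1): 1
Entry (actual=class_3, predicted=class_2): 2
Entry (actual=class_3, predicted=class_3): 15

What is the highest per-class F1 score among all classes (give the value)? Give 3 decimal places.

Per-class F1 score (2·TP/(2·TP+FP+FN)):
  class_0: TP=7, FP=2+0+1=3, FN=2+3+1=6 → 14/23 = 0.6087
  class_1: TP=11, FP=2+0+1=3, FN=2+5+2=9 → 22/34 = 0.6471
  class_2: TP=7, FP=3+5+2=10, FN=0+0+1=1 → 14/25 = 0.5600
  class_3: TP=15, FP=1+2+1=4, FN=1+1+2=4 → 30/38 = 0.7895
Highest is class 'class_3' with F1 score = 0.789.

0.789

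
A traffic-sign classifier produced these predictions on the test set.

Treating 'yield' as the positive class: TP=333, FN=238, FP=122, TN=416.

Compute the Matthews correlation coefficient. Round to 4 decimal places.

MCC = (TP·TN − FP·FN) / √((TP+FP)(TP+FN)(TN+FP)(TN+FN))
Numerator = 333·416 − 122·238 = 109492
Denominator = √(455·571·538·654) = √91412908860 = 302345.6778
MCC = 109492 / 302345.6778 = 0.3621

0.3621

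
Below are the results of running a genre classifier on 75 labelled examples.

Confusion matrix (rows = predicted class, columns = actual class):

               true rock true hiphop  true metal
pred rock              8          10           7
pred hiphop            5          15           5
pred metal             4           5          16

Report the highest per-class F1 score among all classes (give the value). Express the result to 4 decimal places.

0.6038

Per-class F1 score (2·TP/(2·TP+FP+FN)):
  rock: TP=8, FP=10+7=17, FN=5+4=9 → 16/42 = 0.38095
  hiphop: TP=15, FP=5+5=10, FN=10+5=15 → 30/55 = 0.54545
  metal: TP=16, FP=4+5=9, FN=7+5=12 → 32/53 = 0.60377
Highest is class 'metal' with F1 score = 0.6038.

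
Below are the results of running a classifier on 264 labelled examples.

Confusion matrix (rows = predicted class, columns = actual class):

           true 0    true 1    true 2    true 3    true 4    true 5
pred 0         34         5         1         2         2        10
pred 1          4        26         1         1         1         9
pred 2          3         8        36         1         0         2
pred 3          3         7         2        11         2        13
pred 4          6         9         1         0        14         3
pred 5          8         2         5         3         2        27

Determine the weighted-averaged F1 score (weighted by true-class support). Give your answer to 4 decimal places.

0.5634

Per-class F1 score (2·TP/(2·TP+FP+FN)):
  0: TP=34, FP=5+1+2+2+10=20, FN=4+3+3+6+8=24 → 68/112 = 0.60714
  1: TP=26, FP=4+1+1+1+9=16, FN=5+8+7+9+2=31 → 52/99 = 0.52525
  2: TP=36, FP=3+8+1+0+2=14, FN=1+1+2+1+5=10 → 72/96 = 0.75000
  3: TP=11, FP=3+7+2+2+13=27, FN=2+1+1+0+3=7 → 22/56 = 0.39286
  4: TP=14, FP=6+9+1+0+3=19, FN=2+1+0+2+2=7 → 28/54 = 0.51852
  5: TP=27, FP=8+2+5+3+2=20, FN=10+9+2+13+3=37 → 54/111 = 0.48649
Weighted-F1 score = Σ (supportᵢ/N)·F1 scoreᵢ with N=264: (58/264)·0.60714 + (57/264)·0.52525 + (46/264)·0.75000 + (18/264)·0.39286 + (21/264)·0.51852 + (64/264)·0.48649 = 0.5634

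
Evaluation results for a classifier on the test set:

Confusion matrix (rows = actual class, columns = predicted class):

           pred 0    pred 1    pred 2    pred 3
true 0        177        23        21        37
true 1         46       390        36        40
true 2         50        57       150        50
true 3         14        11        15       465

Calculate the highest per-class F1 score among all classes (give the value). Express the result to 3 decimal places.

0.848

Per-class F1 score (2·TP/(2·TP+FP+FN)):
  0: TP=177, FP=46+50+14=110, FN=23+21+37=81 → 354/545 = 0.6495
  1: TP=390, FP=23+57+11=91, FN=46+36+40=122 → 780/993 = 0.7855
  2: TP=150, FP=21+36+15=72, FN=50+57+50=157 → 300/529 = 0.5671
  3: TP=465, FP=37+40+50=127, FN=14+11+15=40 → 930/1097 = 0.8478
Highest is class '3' with F1 score = 0.848.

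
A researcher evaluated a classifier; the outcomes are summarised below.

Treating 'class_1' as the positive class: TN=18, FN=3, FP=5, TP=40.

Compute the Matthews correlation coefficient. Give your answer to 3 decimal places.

0.729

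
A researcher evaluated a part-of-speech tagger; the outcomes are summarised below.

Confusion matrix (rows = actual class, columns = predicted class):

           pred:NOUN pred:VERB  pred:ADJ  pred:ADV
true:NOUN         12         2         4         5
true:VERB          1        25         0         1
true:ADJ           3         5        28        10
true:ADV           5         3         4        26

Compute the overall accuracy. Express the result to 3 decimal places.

Accuracy = trace / total = (12+25+28+26=91) / 134 = 91/134 = 0.679

0.679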